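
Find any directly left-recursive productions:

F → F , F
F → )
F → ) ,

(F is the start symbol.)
Yes, F is left-recursive

F → F , F: LEFT RECURSIVE (starts with F)
F → ): starts with ')'
F → ) ,: starts with ')'

The grammar has direct left recursion on: F.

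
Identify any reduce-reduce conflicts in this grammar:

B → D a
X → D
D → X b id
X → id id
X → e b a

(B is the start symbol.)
No reduce-reduce conflicts

A reduce-reduce conflict occurs when an LR(0) state has two complete items [A → α .] and [B → β .] — both call for a reduction, and with no lookahead the parser cannot choose between them.

Augment with B' → B and build the canonical LR(0) collection (I0 = CLOSURE({[B' → . B]}), then GOTO on every symbol after a dot until no new states appear). It has 12 states:
  I0: { [B → . D a], [B' → . B], [D → . X b id], [X → . D], [X → . e b a], [X → . id id] }  — shift
  I1: { [B' → B .] }  — accept
  I2: { [B → D . a], [X → D .] }  — shift, reduce
  I3: { [D → X . b id] }  — shift
  I4: { [X → e . b a] }  — shift
  I5: { [X → id . id] }  — shift
  I6: { [X → id id .] }  — reduce
  I7: { [X → e b . a] }  — shift
  I8: { [X → e b a .] }  — reduce
  I9: { [D → X b . id] }  — shift
  I10: { [D → X b id .] }  — reduce
  I11: { [B → D a .] }  — reduce

No state contains more than one complete item.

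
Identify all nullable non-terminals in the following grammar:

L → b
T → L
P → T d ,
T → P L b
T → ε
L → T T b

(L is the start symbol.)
ε-productions: T → ε
So T is immediately nullable.
No further non-terminal can be added: every production for the remaining non-terminals contains a terminal or a non-nullable non-terminal.
Nullable = { 'T' }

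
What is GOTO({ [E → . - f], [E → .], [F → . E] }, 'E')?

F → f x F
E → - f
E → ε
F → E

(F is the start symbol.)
{ [F → E .] }

GOTO(I, 'E') = CLOSURE({ [A → αX.β] : [A → α.Xβ] ∈ I, X = 'E' })

Items with dot before 'E', with the dot advanced:
  [F → . E] → [F → E .]
Closure adds nothing (no advanced item has the dot before a non-terminal).

GOTO = { [F → E .] }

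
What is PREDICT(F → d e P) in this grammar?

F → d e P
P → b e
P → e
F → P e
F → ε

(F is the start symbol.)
PREDICT(F → d e P) = (FIRST(RHS) \ {ε}) ∪ (FOLLOW(F) if ε ∈ FIRST(RHS), i.e. RHS ⇒* ε)
FIRST(d e P) = { 'd' }
ε ∉ FIRST(d e P), so FOLLOW(F) is not added.
PREDICT(F → d e P) = { 'd' }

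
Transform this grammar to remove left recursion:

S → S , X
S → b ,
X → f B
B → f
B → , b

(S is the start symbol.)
S → b , S'
S' → , X S'
S' → ε
X → f B
B → f
B → , b

S is directly left-recursive. The standard transformation for
  A → A α₁ | ... | A α_m | β₁ | ... | β_n
is
  A  → β₁ A' | ... | β_n A'
  A' → α₁ A' | ... | α_m A' | ε

S → b , becomes S → b , S'
S → S , X becomes S' → , X S'
Add S' → ε

Productions for other non-terminals are unchanged:
  X → f B
  B → f
  B → , b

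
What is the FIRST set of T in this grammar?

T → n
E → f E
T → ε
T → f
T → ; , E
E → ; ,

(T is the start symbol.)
{ ';', 'f', 'n', ε }

To compute FIRST(T), examine every production with T on the left-hand side, reading each right-hand side left to right until a non-nullable symbol is reached.

From T → n:
  - n is a terminal: add 'n' and stop
From T → ε:
  - ε-production, so ε ∈ FIRST(T)
From T → f:
  - f is a terminal: add 'f' and stop
From T → ; , E:
  - ';' is a terminal: add ';' and stop

Collecting: FIRST(T) = { ';', 'f', 'n', ε }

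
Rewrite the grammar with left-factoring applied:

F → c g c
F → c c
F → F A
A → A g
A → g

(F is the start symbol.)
F → c F'
F' → g c
F' → c
F → F A
A → A g
A → g

Left-factoring transforms A → αβ₁ | αβ₂ into A → αA' and A' → β₁ | β₂
(α is the longest common prefix among the alternatives). Repeat until
no nonterminal has two alternatives with a common prefix.

Round 1: F has alternatives sharing prefix 'c'. Introduce F': F → c F'
  Add: F' → g c
  Add: F' → c

No remaining common prefixes — done.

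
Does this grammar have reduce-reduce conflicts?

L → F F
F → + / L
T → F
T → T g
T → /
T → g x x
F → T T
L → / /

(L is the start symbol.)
Yes — I13: [L → F F .] vs [T → F .]

Augment with L' → L and build the canonical LR(0) collection (I0 = CLOSURE({[L' → . L]}), then GOTO on every symbol after a dot until no new states appear). It has 17 states:
  I0: { [F → . + / L], [F → . T T], [L → . / /], [L → . F F], [L' → . L], [T → . /], [T → . F], [T → . T g], [T → . g x x] }  — shift
  I1: { [F → + . / L] }  — shift
  I2: { [L → / . /], [T → / .] }  — shift, reduce
  I3: { [F → . + / L], [F → . T T], [L → F . F], [T → . /], [T → . F], [T → . T g], [T → . g x x], [T → F .] }  — shift, reduce
  I4: { [L' → L .] }  — accept
  I5: { [F → . + / L], [F → . T T], [F → T . T], [T → . /], [T → . F], [T → . T g], [T → . g x x], [T → T . g] }  — shift
  I6: { [T → g . x x] }  — shift
  I7: { [T → g x . x] }  — shift
  I8: { [T → g x x .] }  — reduce
  I9: { [T → / .] }  — reduce
  I10: { [T → F .] }  — reduce
  I11: { [F → . + / L], [F → . T T], [F → T . T], [F → T T .], [T → . /], [T → . F], [T → . T g], [T → . g x x], [T → T . g] }  — shift, reduce
  I12: { [T → T g .], [T → g . x x] }  — shift, reduce
  I13: { [L → F F .], [T → F .] }  — 2 reduces
  I14: { [L → / / .] }  — reduce
  I15: { [F → + / . L], [F → . + / L], [F → . T T], [L → . / /], [L → . F F], [T → . /], [T → . F], [T → . T g], [T → . g x x] }  — shift
  I16: { [F → + / L .] }  — reduce

I13 contains complete items [L → F F .], [T → F .] — reduce-reduce conflict.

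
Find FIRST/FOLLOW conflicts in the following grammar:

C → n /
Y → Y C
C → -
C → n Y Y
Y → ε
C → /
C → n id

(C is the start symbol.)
A FIRST/FOLLOW conflict occurs when a non-terminal N has a nullable alternative N → β (β ⇒* ε) and another alternative N → α with FIRST(α) ∩ FOLLOW(N) ≠ ∅: on such a lookahead the parser cannot decide between expanding α and letting N vanish via β.

Nullable non-terminals: Y.
FIRST sets used below: FIRST(Y) = { '-', '/', 'n', ε }, FIRST(C) = { '-', '/', 'n' }

Y: nullable alternative(s) Y → ε; FOLLOW(Y) = { $, '-', '/', 'n' }
  Y → Y C: FIRST \ {ε} = { '-', '/', 'n' } — overlaps FOLLOW(Y) on { '-', '/', 'n' }: CONFLICT
  Y → ε: FIRST \ {ε} = { } — this is the only nullable alternative, skip

C has no nullable alternative, so no FIRST/FOLLOW check is needed there.

So the grammar has 1 FIRST/FOLLOW conflict (marked CONFLICT above).

Answer: Yes. Y → Y C with FOLLOW(Y) on { '-', '/', 'n' }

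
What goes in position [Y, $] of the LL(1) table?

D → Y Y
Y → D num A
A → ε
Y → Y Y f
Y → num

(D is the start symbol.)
To find M[Y, $], we find productions for Y where $ is in the predict set (PREDICT(N → α) = (FIRST(α) \ {ε}) ∪ (FOLLOW(N) if α ⇒* ε)).

Relevant sets:
  FIRST(D) = { 'num' }
  FIRST(Y) = { 'num' }

Y → D num A: PREDICT = { 'num' }
Y → Y Y f: PREDICT = { 'num' }
Y → num: PREDICT = { 'num' }

M[Y, $] is empty (no production applies)

Answer: Empty (error entry)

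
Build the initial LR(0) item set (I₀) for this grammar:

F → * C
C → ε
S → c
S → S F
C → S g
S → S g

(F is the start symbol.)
First, augment the grammar with F' → F
I₀ = CLOSURE({ [F' → . F] }):
  [F' → . F] has the dot before F: add [F → . * C]
No further items can be added.

I₀ = { [F → . * C], [F' → . F] }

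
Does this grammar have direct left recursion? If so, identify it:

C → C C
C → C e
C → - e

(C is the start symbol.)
Direct left recursion occurs when N → N α for some non-terminal N (the right-hand side begins with the left-hand side itself).

C → C C: LEFT RECURSIVE (starts with C)
C → C e: LEFT RECURSIVE (starts with C)
C → - e: starts with '-'

The grammar has direct left recursion on: C.

Answer: Yes, C is left-recursive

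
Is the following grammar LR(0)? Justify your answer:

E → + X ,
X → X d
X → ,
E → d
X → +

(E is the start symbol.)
A grammar is LR(0) if no state in the canonical LR(0) collection has:
  - both a shift item (dot before a terminal) and a complete item (shift-reduce conflict), or
  - two or more complete items (reduce-reduce conflict; the accept item [E' → E .] counts as a complete item here).

Augment with E' → E and build the canonical LR(0) collection (I0 = CLOSURE({[E' → . E]}), then GOTO on every symbol after a dot until no new states appear). It has 9 states:
  I0: { [E → . + X ,], [E → . d], [E' → . E] }  — shift
  I1: { [E → + . X ,], [X → . +], [X → . ,], [X → . X d] }  — shift
  I2: { [E' → E .] }  — accept
  I3: { [E → d .] }  — reduce
  I4: { [X → + .] }  — reduce
  I5: { [X → , .] }  — reduce
  I6: { [E → + X . ,], [X → X . d] }  — shift
  I7: { [E → + X , .] }  — reduce
  I8: { [X → X d .] }  — reduce

Every state is either a pure shift/goto state or contains exactly one complete item and nothing to shift — no conflicts. The grammar is LR(0).

Answer: Yes, the grammar is LR(0)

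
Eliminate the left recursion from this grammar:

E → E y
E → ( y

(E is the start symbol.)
E → ( y E'
E' → y E'
E' → ε

E is directly left-recursive. The standard transformation for
  A → A α₁ | ... | A α_m | β₁ | ... | β_n
is
  A  → β₁ A' | ... | β_n A'
  A' → α₁ A' | ... | α_m A' | ε

E → ( y becomes E → ( y E'
E → E y becomes E' → y E'
Add E' → ε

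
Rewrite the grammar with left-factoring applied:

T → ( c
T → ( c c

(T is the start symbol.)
Left-factoring transforms A → αβ₁ | αβ₂ into A → αA' and A' → β₁ | β₂
(α is the longest common prefix among the alternatives). Repeat until
no nonterminal has two alternatives with a common prefix.

Round 1: T has alternatives sharing prefix '( c'. Introduce T': T → ( c T'
  Add: T' → ε
  Add: T' → c

No remaining common prefixes — done.

Resulting grammar:
T → ( c T'
T' → ε
T' → c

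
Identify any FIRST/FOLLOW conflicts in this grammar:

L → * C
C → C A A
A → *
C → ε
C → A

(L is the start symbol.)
A FIRST/FOLLOW conflict occurs when a non-terminal N has a nullable alternative N → β (β ⇒* ε) and another alternative N → α with FIRST(α) ∩ FOLLOW(N) ≠ ∅: on such a lookahead the parser cannot decide between expanding α and letting N vanish via β.

Nullable non-terminals: C.
FIRST sets used below: FIRST(C) = { '*', ε }, FIRST(A) = { '*' }

C: nullable alternative(s) C → ε; FOLLOW(C) = { $, '*' }
  C → C A A: FIRST \ {ε} = { '*' } — overlaps FOLLOW(C) on { '*' }: CONFLICT
  C → ε: FIRST \ {ε} = { } — this is the only nullable alternative, skip
  C → A: FIRST \ {ε} = { '*' } — overlaps FOLLOW(C) on { '*' }: CONFLICT

A, L have no nullable alternative, so no FIRST/FOLLOW check is needed there.

So the grammar has 2 FIRST/FOLLOW conflicts (marked CONFLICT above).

Answer: Yes. C → C A A with FOLLOW(C) on { '*' }; C → A with FOLLOW(C) on { '*' }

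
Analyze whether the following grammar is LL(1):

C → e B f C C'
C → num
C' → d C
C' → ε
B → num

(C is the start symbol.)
A grammar is LL(1) if for each non-terminal N with multiple productions, the predict sets of those productions are pairwise disjoint, where PREDICT(N → α) = (FIRST(α) \ {ε}) ∪ (FOLLOW(N) if α ⇒* ε).

Relevant sets:
  FOLLOW(C') = { $, 'd' }

For C:
  PREDICT(C → e B f C C') = { 'e' }
  PREDICT(C → num) = { 'num' }
For C':
  PREDICT(C' → d C) = { 'd' }
  PREDICT(C' → ε) = { $, 'd' }
B has a single production, so nothing to check there.

Conflict found: Predict set conflict for C': { 'd' }
The grammar is NOT LL(1).

Answer: No. Predict set conflict for C': { 'd' }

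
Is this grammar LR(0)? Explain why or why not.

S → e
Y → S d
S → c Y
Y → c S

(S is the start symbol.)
Augment with S' → S and build the canonical LR(0) collection (I0 = CLOSURE({[S' → . S]}), then GOTO on every symbol after a dot until no new states appear). It has 9 states:
  I0: { [S → . c Y], [S → . e], [S' → . S] }  — shift
  I1: { [S' → S .] }  — accept
  I2: { [S → . c Y], [S → . e], [S → c . Y], [Y → . S d], [Y → . c S] }  — shift
  I3: { [S → e .] }  — reduce
  I4: { [Y → S . d] }  — shift
  I5: { [S → c Y .] }  — reduce
  I6: { [S → . c Y], [S → . e], [S → c . Y], [Y → . S d], [Y → . c S], [Y → c . S] }  — shift
  I7: { [Y → S . d], [Y → c S .] }  — shift, reduce
  I8: { [Y → S d .] }  — reduce

Conflict in state I7:
  Shift-reduce conflict between [Y → c S .] and [Y → S . d]
So the grammar is NOT LR(0).

Answer: No. Shift-reduce conflict between [Y → c S .] and [Y → S . d]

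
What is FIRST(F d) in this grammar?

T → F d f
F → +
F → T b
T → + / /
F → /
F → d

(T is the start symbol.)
{ '+', '/', 'd' }

FIRST sets of the non-terminals involved (from the grammar, by fixed-point iteration):
  FIRST(F) = { '+', '/', 'd' }

To compute FIRST(F d), process the symbols left to right:
Symbol F is a non-terminal. Add FIRST(F) \ {ε} = { '+', '/', 'd' }
F is not nullable (ε ∉ FIRST(F)), so stop here.
FIRST(F d) = { '+', '/', 'd' }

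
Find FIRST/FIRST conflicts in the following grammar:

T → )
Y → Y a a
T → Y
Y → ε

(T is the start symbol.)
FIRST sets of the non-terminals at (or reachable through a nullable prefix from) the front of some alternative:
  FIRST(Y) = { 'a', ε }

Productions for T:
  T → ): FIRST = { ')' }
  T → Y: FIRST = { 'a', ε }
Productions for Y:
  Y → Y a a: FIRST = { 'a' }
  Y → ε: FIRST = { ε }

All alternatives of each non-terminal have pairwise disjoint FIRST sets.

Answer: No FIRST/FIRST conflicts.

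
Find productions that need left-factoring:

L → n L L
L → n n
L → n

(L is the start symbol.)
Yes, L has productions with common prefix 'n'

Left-factoring is needed when two productions for the same non-terminal
share a common prefix on the right-hand side.

Productions for L:
  L → n L L
  L → n n
  L → n

Found common prefix 'n' in productions for L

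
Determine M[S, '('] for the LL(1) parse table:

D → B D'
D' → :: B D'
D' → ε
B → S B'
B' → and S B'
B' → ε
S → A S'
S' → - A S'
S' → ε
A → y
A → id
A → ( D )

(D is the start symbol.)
S → A S'

To find M[S, '('], we find productions for S where '(' is in the predict set (PREDICT(N → α) = (FIRST(α) \ {ε}) ∪ (FOLLOW(N) if α ⇒* ε)).

Relevant sets:
  FIRST(A) = { '(', 'id', 'y' }

S → A S': PREDICT = { '(', 'id', 'y' }
  '(' is in predict set, so this production goes in M[S, '(']

M[S, '('] = S → A S'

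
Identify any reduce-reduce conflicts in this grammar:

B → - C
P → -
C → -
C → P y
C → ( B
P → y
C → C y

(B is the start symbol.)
Augment with B' → B and build the canonical LR(0) collection (I0 = CLOSURE({[B' → . B]}), then GOTO on every symbol after a dot until no new states appear). It has 11 states:
  I0: { [B → . - C], [B' → . B] }  — shift
  I1: { [B → - . C], [C → . ( B], [C → . -], [C → . C y], [C → . P y], [P → . -], [P → . y] }  — shift
  I2: { [B' → B .] }  — accept
  I3: { [B → . - C], [C → ( . B] }  — shift
  I4: { [C → - .], [P → - .] }  — 2 reduces
  I5: { [B → - C .], [C → C . y] }  — shift, reduce
  I6: { [C → P . y] }  — shift
  I7: { [P → y .] }  — reduce
  I8: { [C → P y .] }  — reduce
  I9: { [C → C y .] }  — reduce
  I10: { [C → ( B .] }  — reduce

I4 contains complete items [C → - .], [P → - .] — reduce-reduce conflict.

Answer: Yes — I4: [C → - .] vs [P → - .]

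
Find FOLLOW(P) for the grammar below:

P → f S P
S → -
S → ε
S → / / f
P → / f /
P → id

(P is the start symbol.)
{ $ }

To compute FOLLOW(P), find every occurrence of P on a right-hand side N → α P β: add FIRST(β) \ {ε}, and if β is empty or nullable also add FOLLOW(N). Iterate to a fixed point.

P is the start symbol, so $ ∈ FOLLOW(P).
In P → f S P: P is at the end; this adds FOLLOW(P) to itself — nothing new

Taking the union: FOLLOW(P) = { $ }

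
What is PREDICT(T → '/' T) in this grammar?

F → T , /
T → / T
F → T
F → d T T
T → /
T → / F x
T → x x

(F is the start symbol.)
{ '/' }

PREDICT(T → '/' T) = (FIRST(RHS) \ {ε}) ∪ (FOLLOW(T) if ε ∈ FIRST(RHS), i.e. RHS ⇒* ε)
FIRST('/' T) = { '/' }
ε ∉ FIRST('/' T), so FOLLOW(T) is not added.
PREDICT(T → '/' T) = { '/' }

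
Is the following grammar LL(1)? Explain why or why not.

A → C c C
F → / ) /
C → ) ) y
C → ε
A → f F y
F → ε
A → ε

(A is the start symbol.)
Yes, the grammar is LL(1).

A grammar is LL(1) if for each non-terminal N with multiple productions, the predict sets of those productions are pairwise disjoint, where PREDICT(N → α) = (FIRST(α) \ {ε}) ∪ (FOLLOW(N) if α ⇒* ε).

Relevant sets:
  FIRST(C) = { ')', ε }
  FOLLOW(A) = { $ }
  FOLLOW(F) = { 'y' }
  FOLLOW(C) = { $, 'c' }

For A:
  PREDICT(A → C c C) = { ')', 'c' }
  PREDICT(A → f F y) = { 'f' }
  PREDICT(A → ε) = { $ }
For F:
  PREDICT(F → '/' ')' '/') = { '/' }
  PREDICT(F → ε) = { 'y' }
For C:
  PREDICT(C → ')' ')' y) = { ')' }
  PREDICT(C → ε) = { $, 'c' }

All predict sets are disjoint. The grammar IS LL(1).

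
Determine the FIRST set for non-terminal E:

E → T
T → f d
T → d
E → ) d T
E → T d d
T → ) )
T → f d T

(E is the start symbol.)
To compute FIRST(E), examine every production with E on the left-hand side, reading each right-hand side left to right until a non-nullable symbol is reached.

FIRST sets of the other non-terminals involved (by the same procedure, iterated to a fixed point):
  FIRST(T) = { ')', 'd', 'f' }

From E → T:
  - T is a non-terminal: add FIRST(T) \ {ε} = { ')', 'd', 'f' }
    T is not nullable, so stop
From E → ) d T:
  - ')' is a terminal: add ')' and stop
From E → T d d:
  - T is a non-terminal: add FIRST(T) \ {ε} = { ')', 'd', 'f' }
    T is not nullable, so stop

Collecting: FIRST(E) = { ')', 'd', 'f' }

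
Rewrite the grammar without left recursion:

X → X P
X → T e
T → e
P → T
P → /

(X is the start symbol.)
X is directly left-recursive. The standard transformation for
  A → A α₁ | ... | A α_m | β₁ | ... | β_n
is
  A  → β₁ A' | ... | β_n A'
  A' → α₁ A' | ... | α_m A' | ε

X → T e becomes X → T e X'
X → X P becomes X' → P X'
Add X' → ε

Productions for other non-terminals are unchanged:
  T → e
  P → T
  P → /

Resulting grammar:
X → T e X'
X' → P X'
X' → ε
T → e
P → T
P → /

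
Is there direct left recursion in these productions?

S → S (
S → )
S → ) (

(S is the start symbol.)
S → S (: LEFT RECURSIVE (starts with S)
S → ): starts with ')'
S → ) (: starts with ')'

The grammar has direct left recursion on: S.

Answer: Yes, S is left-recursive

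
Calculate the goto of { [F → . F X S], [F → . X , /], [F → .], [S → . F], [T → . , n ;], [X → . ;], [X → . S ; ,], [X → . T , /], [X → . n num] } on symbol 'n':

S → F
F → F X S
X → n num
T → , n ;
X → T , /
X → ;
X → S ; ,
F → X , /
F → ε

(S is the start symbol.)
{ [X → n . num] }

GOTO(I, 'n') = CLOSURE({ [A → αX.β] : [A → α.Xβ] ∈ I, X = 'n' })

Items with dot before 'n', with the dot advanced:
  [X → . n num] → [X → n . num]
Closure adds nothing (no advanced item has the dot before a non-terminal).

GOTO = { [X → n . num] }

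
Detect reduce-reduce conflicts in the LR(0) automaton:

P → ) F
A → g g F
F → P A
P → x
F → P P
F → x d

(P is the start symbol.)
A reduce-reduce conflict occurs when an LR(0) state has two complete items [A → α .] and [B → β .] — both call for a reduction, and with no lookahead the parser cannot choose between them.

Augment with P' → P and build the canonical LR(0) collection (I0 = CLOSURE({[P' → . P]}), then GOTO on every symbol after a dot until no new states appear). It has 13 states:
  I0: { [P → . ) F], [P → . x], [P' → . P] }  — shift
  I1: { [F → . P A], [F → . P P], [F → . x d], [P → ) . F], [P → . ) F], [P → . x] }  — shift
  I2: { [P' → P .] }  — accept
  I3: { [P → x .] }  — reduce
  I4: { [P → ) F .] }  — reduce
  I5: { [A → . g g F], [F → P . A], [F → P . P], [P → . ) F], [P → . x] }  — shift
  I6: { [F → x . d], [P → x .] }  — shift, reduce
  I7: { [F → x d .] }  — reduce
  I8: { [F → P A .] }  — reduce
  I9: { [F → P P .] }  — reduce
  I10: { [A → g . g F] }  — shift
  I11: { [A → g g . F], [F → . P A], [F → . P P], [F → . x d], [P → . ) F], [P → . x] }  — shift
  I12: { [A → g g F .] }  — reduce

No state contains more than one complete item.

Answer: No reduce-reduce conflicts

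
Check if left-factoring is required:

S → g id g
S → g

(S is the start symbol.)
Left-factoring is needed when two productions for the same non-terminal
share a common prefix on the right-hand side.

Productions for S:
  S → g id g
  S → g

Found common prefix 'g' in productions for S

Answer: Yes, S has productions with common prefix 'g'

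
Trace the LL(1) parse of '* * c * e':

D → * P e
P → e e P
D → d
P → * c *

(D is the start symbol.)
Stack is shown with the top on the left.

Stack      Input        Action
------------------------------
D $        * * c * e $  output D → * P e
* P e $    * * c * e $  match '*'
P e $      * c * e $    output P → * c *
* c * e $  * c * e $    match '*'
c * e $    c * e $      match 'c'
* e $      * e $        match '*'
e $        e $          match 'e'
$          $            accept

The string is accepted.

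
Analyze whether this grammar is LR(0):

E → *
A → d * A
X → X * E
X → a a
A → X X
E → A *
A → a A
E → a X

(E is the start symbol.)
No. Shift-reduce conflict between [X → a a .] and [A → . a A]

A grammar is LR(0) if no state in the canonical LR(0) collection has:
  - both a shift item (dot before a terminal) and a complete item (shift-reduce conflict), or
  - two or more complete items (reduce-reduce conflict; the accept item [E' → E .] counts as a complete item here).

Augment with E' → E and build the canonical LR(0) collection (I0 = CLOSURE({[E' → . E]}), then GOTO on every symbol after a dot until no new states appear). It has 19 states:
  I0: { [A → . X X], [A → . a A], [A → . d * A], [E → . *], [E → . A *], [E → . a X], [E' → . E], [X → . X * E], [X → . a a] }  — shift
  I1: { [E → * .] }  — reduce
  I2: { [E → A . *] }  — shift
  I3: { [E' → E .] }  — accept
  I4: { [A → X . X], [X → . X * E], [X → . a a], [X → X . * E] }  — shift
  I5: { [A → . X X], [A → . a A], [A → . d * A], [A → a . A], [E → a . X], [X → . X * E], [X → . a a], [X → a . a] }  — shift
  I6: { [A → d . * A] }  — shift
  I7: { [A → . X X], [A → . a A], [A → . d * A], [A → d * . A], [X → . X * E], [X → . a a] }  — shift
  I8: { [A → d * A .] }  — reduce
  I9: { [A → . X X], [A → . a A], [A → . d * A], [A → a . A], [X → . X * E], [X → . a a], [X → a . a] }  — shift
  I10: { [A → a A .] }  — reduce
  I11: { [A → . X X], [A → . a A], [A → . d * A], [A → a . A], [X → . X * E], [X → . a a], [X → a . a], [X → a a .] }  — shift, reduce
  I12: { [A → X . X], [E → a X .], [X → . X * E], [X → . a a], [X → X . * E] }  — shift, reduce
  I13: { [A → . X X], [A → . a A], [A → . d * A], [E → . *], [E → . A *], [E → . a X], [X → . X * E], [X → . a a], [X → X * . E] }  — shift
  I14: { [A → X X .], [X → X . * E] }  — shift, reduce
  I15: { [X → a . a] }  — shift
  I16: { [X → a a .] }  — reduce
  I17: { [X → X * E .] }  — reduce
  I18: { [E → A * .] }  — reduce

Conflict in state I11:
  Shift-reduce conflict between [X → a a .] and [A → . a A]
So the grammar is NOT LR(0).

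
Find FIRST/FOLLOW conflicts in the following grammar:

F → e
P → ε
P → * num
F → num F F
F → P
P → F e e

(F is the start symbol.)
Nullable non-terminals: F, P.
FIRST sets used below: FIRST(P) = { '*', 'e', 'num', ε }, FIRST(F) = { '*', 'e', 'num', ε }

F: nullable alternative(s) F → P; FOLLOW(F) = { $, '*', 'e', 'num' }
  F → e: FIRST \ {ε} = { 'e' } — overlaps FOLLOW(F) on { 'e' }: CONFLICT
  F → num F F: FIRST \ {ε} = { 'num' } — overlaps FOLLOW(F) on { 'num' }: CONFLICT
  F → P: FIRST \ {ε} = { '*', 'e', 'num' } — this is the only nullable alternative, skip

P: nullable alternative(s) P → ε; FOLLOW(P) = { $, '*', 'e', 'num' }
  P → ε: FIRST \ {ε} = { } — this is the only nullable alternative, skip
  P → * num: FIRST \ {ε} = { '*' } — overlaps FOLLOW(P) on { '*' }: CONFLICT
  P → F e e: FIRST \ {ε} = { '*', 'e', 'num' } — overlaps FOLLOW(P) on { '*', 'e', 'num' }: CONFLICT

So the grammar has 4 FIRST/FOLLOW conflicts (marked CONFLICT above).

Answer: Yes. F → e with FOLLOW(F) on { 'e' }; F → num F F with FOLLOW(F) on { 'num' }; P → '*' num with FOLLOW(P) on { '*' }; P → F e e with FOLLOW(P) on { '*', 'e', 'num' }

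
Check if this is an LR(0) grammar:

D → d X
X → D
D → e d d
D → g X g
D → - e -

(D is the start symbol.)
Yes, the grammar is LR(0)

Augment with D' → D and build the canonical LR(0) collection (I0 = CLOSURE({[D' → . D]}), then GOTO on every symbol after a dot until no new states appear). It has 14 states:
  I0: { [D → . - e -], [D → . d X], [D → . e d d], [D → . g X g], [D' → . D] }  — shift
  I1: { [D → - . e -] }  — shift
  I2: { [D' → D .] }  — accept
  I3: { [D → . - e -], [D → . d X], [D → . e d d], [D → . g X g], [D → d . X], [X → . D] }  — shift
  I4: { [D → e . d d] }  — shift
  I5: { [D → . - e -], [D → . d X], [D → . e d d], [D → . g X g], [D → g . X g], [X → . D] }  — shift
  I6: { [X → D .] }  — reduce
  I7: { [D → g X . g] }  — shift
  I8: { [D → g X g .] }  — reduce
  I9: { [D → e d . d] }  — shift
  I10: { [D → e d d .] }  — reduce
  I11: { [D → d X .] }  — reduce
  I12: { [D → - e . -] }  — shift
  I13: { [D → - e - .] }  — reduce

Every state is either a pure shift/goto state or contains exactly one complete item and nothing to shift — no conflicts. The grammar is LR(0).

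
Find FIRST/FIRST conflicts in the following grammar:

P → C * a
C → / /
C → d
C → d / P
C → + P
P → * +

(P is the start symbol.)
A FIRST/FIRST conflict occurs when two productions N → α and N → β for the same non-terminal have FIRST(α) ∩ FIRST(β) ≠ ∅ (with ε ∈ FIRST of a nullable right-hand side, so two nullable alternatives also conflict).

FIRST sets of the non-terminals at (or reachable through a nullable prefix from) the front of some alternative:
  FIRST(C) = { '+', '/', 'd' }

Productions for P:
  P → C * a: FIRST = { '+', '/', 'd' }
  P → * +: FIRST = { '*' }
Productions for C:
  C → / /: FIRST = { '/' }
  C → d: FIRST = { 'd' }
  C → d / P: FIRST = { 'd' }
  C → + P: FIRST = { '+' }

Conflict for C: C → d and C → d / P
  Overlap: { 'd' }

Answer: Yes. C → d / C → d '/' P on { 'd' }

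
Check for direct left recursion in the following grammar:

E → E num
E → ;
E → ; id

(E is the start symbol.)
Yes, E is left-recursive

Direct left recursion occurs when N → N α for some non-terminal N (the right-hand side begins with the left-hand side itself).

E → E num: LEFT RECURSIVE (starts with E)
E → ;: starts with ';'
E → ; id: starts with ';'

The grammar has direct left recursion on: E.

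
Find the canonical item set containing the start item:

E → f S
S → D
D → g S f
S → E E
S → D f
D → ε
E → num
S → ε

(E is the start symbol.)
First, augment the grammar with E' → E
I₀ = CLOSURE({ [E' → . E] }):
  [E' → . E] has the dot before E: add [E → . f S], [E → . num]
No further items can be added.

I₀ = { [E → . f S], [E → . num], [E' → . E] }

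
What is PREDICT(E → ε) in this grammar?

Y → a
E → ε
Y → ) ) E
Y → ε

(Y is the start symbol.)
PREDICT(E → ε) = (FIRST(RHS) \ {ε}) ∪ (FOLLOW(E) if ε ∈ FIRST(RHS), i.e. RHS ⇒* ε)
The right-hand side is ε (FIRST(ε) = { ε }), so the predict set is FOLLOW(E) = { $ }
PREDICT(E → ε) = { $ }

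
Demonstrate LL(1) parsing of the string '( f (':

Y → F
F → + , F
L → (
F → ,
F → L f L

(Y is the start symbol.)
LL(1) parsing maintains a stack (initially the start symbol over $) and the input. At each step: if the stack top is a terminal, match it against the current input token; if it is a non-terminal N, replace it with the RHS of M[N, lookahead] (the unique production whose predict set contains the lookahead).

Stack is shown with the top on the left.

Stack    Input    Action
------------------------
Y $      ( f ( $  output Y → F
F $      ( f ( $  output F → L f L
L f L $  ( f ( $  output L → (
( f L $  ( f ( $  match '('
f L $    f ( $    match 'f'
L $      ( $      output L → (
( $      ( $      match '('
$        $        accept

The string is accepted.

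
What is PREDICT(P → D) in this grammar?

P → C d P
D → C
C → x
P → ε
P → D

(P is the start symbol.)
PREDICT(P → D) = (FIRST(RHS) \ {ε}) ∪ (FOLLOW(P) if ε ∈ FIRST(RHS), i.e. RHS ⇒* ε)
FIRST(D) = { 'x' }
FIRST(D) = { 'x' }
ε ∉ FIRST(D), so FOLLOW(P) is not added.
PREDICT(P → D) = { 'x' }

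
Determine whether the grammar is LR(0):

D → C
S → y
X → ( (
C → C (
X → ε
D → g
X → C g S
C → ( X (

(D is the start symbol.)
No. Shift-reduce conflict between [X → .] and [C → . ( X (]

A grammar is LR(0) if no state in the canonical LR(0) collection has:
  - both a shift item (dot before a terminal) and a complete item (shift-reduce conflict), or
  - two or more complete items (reduce-reduce conflict; the accept item [D' → D .] counts as a complete item here).

Augment with D' → D and build the canonical LR(0) collection (I0 = CLOSURE({[D' → . D]}), then GOTO on every symbol after a dot until no new states appear). It has 14 states:
  I0: { [C → . ( X (], [C → . C (], [D → . C], [D → . g], [D' → . D] }  — shift
  I1: { [C → ( . X (], [C → . ( X (], [C → . C (], [X → . ( (], [X → . C g S], [X → .] }  — shift, reduce
  I2: { [C → C . (], [D → C .] }  — shift, reduce
  I3: { [D' → D .] }  — accept
  I4: { [D → g .] }  — reduce
  I5: { [C → C ( .] }  — reduce
  I6: { [C → ( . X (], [C → . ( X (], [C → . C (], [X → ( . (], [X → . ( (], [X → . C g S], [X → .] }  — shift, reduce
  I7: { [C → C . (], [X → C . g S] }  — shift
  I8: { [C → ( X . (] }  — shift
  I9: { [C → ( X ( .] }  — reduce
  I10: { [S → . y], [X → C g . S] }  — shift
  I11: { [X → C g S .] }  — reduce
  I12: { [S → y .] }  — reduce
  I13: { [C → ( . X (], [C → . ( X (], [C → . C (], [X → ( ( .], [X → ( . (], [X → . ( (], [X → . C g S], [X → .] }  — shift, 2 reduces

Conflict in state I1:
  Shift-reduce conflict between [X → .] and [C → . ( X (]
So the grammar is NOT LR(0).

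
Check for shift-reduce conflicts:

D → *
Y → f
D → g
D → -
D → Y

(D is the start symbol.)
No shift-reduce conflicts

Augment with D' → D and build the canonical LR(0) collection (I0 = CLOSURE({[D' → . D]}), then GOTO on every symbol after a dot until no new states appear). It has 7 states:
  I0: { [D → . *], [D → . -], [D → . Y], [D → . g], [D' → . D], [Y → . f] }  — shift
  I1: { [D → * .] }  — reduce
  I2: { [D → - .] }  — reduce
  I3: { [D' → D .] }  — accept
  I4: { [D → Y .] }  — reduce
  I5: { [Y → f .] }  — reduce
  I6: { [D → g .] }  — reduce

No state contains both a complete item and a shift item.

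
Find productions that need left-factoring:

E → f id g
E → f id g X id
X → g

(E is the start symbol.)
Yes, E has productions with common prefix 'f id g'

Left-factoring is needed when two productions for the same non-terminal
share a common prefix on the right-hand side.

Productions for E:
  E → f id g
  E → f id g X id

Found common prefix 'f id g' in productions for E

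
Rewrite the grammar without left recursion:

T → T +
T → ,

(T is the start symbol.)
T is directly left-recursive. The standard transformation for
  A → A α₁ | ... | A α_m | β₁ | ... | β_n
is
  A  → β₁ A' | ... | β_n A'
  A' → α₁ A' | ... | α_m A' | ε

T → , becomes T → , T'
T → T + becomes T' → + T'
Add T' → ε

Resulting grammar:
T → , T'
T' → + T'
T' → ε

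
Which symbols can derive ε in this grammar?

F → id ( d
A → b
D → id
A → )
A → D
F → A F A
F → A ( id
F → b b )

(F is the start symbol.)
A non-terminal is nullable if it can derive ε (the empty string): either it has an ε-production, or it has a production whose right-hand side consists entirely of nullable non-terminals.

There are no ε-productions, so no non-terminal can derive ε.
No non-terminals are nullable.

Answer: None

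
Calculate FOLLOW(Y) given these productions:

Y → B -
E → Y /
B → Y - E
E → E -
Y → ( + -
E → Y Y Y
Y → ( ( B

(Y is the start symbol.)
To compute FOLLOW(Y), find every occurrence of Y on a right-hand side N → α Y β: add FIRST(β) \ {ε}, and if β is empty or nullable also add FOLLOW(N). Iterate to a fixed point.

Y is the start symbol, so $ ∈ FOLLOW(Y).
In E → Y /: Y is followed by '/', add FIRST('/') \ {ε} = { '/' }
In B → Y - E: Y is followed by '-' E, add FIRST('-' E) \ {ε} = { '-' }
In E → Y Y Y: Y is followed by Y Y, add FIRST(Y Y) \ {ε} = { '(' }
In E → Y Y Y: Y is followed by Y, add FIRST(Y) \ {ε} = { '(' }
In E → Y Y Y: Y is at the end, add FOLLOW(E)

The FOLLOW sets referred to above (computed the same way, to a fixed point):
  FOLLOW(E) = { $, '(', '-', '/' }

Taking the union: FOLLOW(Y) = { $, '(', '-', '/' }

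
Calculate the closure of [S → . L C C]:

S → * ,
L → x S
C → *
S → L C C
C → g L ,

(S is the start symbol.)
{ [L → . x S], [S → . L C C] }

Start with: [S → . L C C]
  [S → . L C C] has the dot before L: add [L → . x S]
No further items can be added.

CLOSURE = { [L → . x S], [S → . L C C] }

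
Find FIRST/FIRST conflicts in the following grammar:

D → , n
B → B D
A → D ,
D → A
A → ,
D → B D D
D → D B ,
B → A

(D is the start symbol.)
A FIRST/FIRST conflict occurs when two productions N → α and N → β for the same non-terminal have FIRST(α) ∩ FIRST(β) ≠ ∅ (with ε ∈ FIRST of a nullable right-hand side, so two nullable alternatives also conflict).

FIRST sets of the non-terminals at (or reachable through a nullable prefix from) the front of some alternative:
  FIRST(A) = { ',' }
  FIRST(B) = { ',' }
  FIRST(D) = { ',' }

Productions for D:
  D → , n: FIRST = { ',' }
  D → A: FIRST = { ',' }
  D → B D D: FIRST = { ',' }
  D → D B ,: FIRST = { ',' }
Productions for B:
  B → B D: FIRST = { ',' }
  B → A: FIRST = { ',' }
Productions for A:
  A → D ,: FIRST = { ',' }
  A → ,: FIRST = { ',' }

Conflict for D: D → , n and D → A
  Overlap: { ',' }
Conflict for D: D → , n and D → B D D
  Overlap: { ',' }
Conflict for D: D → , n and D → D B ,
  Overlap: { ',' }
Conflict for D: D → A and D → B D D
  Overlap: { ',' }
Conflict for D: D → A and D → D B ,
  Overlap: { ',' }
Conflict for D: D → B D D and D → D B ,
  Overlap: { ',' }
Conflict for B: B → B D and B → A
  Overlap: { ',' }
Conflict for A: A → D , and A → ,
  Overlap: { ',' }

Answer: Yes. D → ',' n / D → A on { ',' }; D → ',' n / D → B D D on { ',' }; D → ',' n / D → D B ',' on { ',' }; D → A / D → B D D on { ',' }; D → A / D → D B ',' on { ',' }; D → B D D / D → D B ',' on { ',' }; B → B D / B → A on { ',' }; A → D ',' / A → ',' on { ',' }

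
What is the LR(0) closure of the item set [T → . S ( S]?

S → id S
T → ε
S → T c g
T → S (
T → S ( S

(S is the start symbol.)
To compute CLOSURE, for each item [A → α.Bβ] where B is a non-terminal, add [B → .γ] for all productions B → γ; repeat for the newly added items until nothing changes.

Start with: [T → . S ( S]
  [T → . S ( S] has the dot before S: add [S → . id S], [S → . T c g]
  [S → . T c g] has the dot before T: add [T → .], [T → . S (]
No further items can be added.

CLOSURE = { [S → . T c g], [S → . id S], [T → . S ( S], [T → . S (], [T → .] }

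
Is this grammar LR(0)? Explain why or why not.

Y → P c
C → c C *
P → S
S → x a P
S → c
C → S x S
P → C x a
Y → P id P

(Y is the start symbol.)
No. Shift-reduce conflict between [P → S .] and [C → S . x S]

A grammar is LR(0) if no state in the canonical LR(0) collection has:
  - both a shift item (dot before a terminal) and a complete item (shift-reduce conflict), or
  - two or more complete items (reduce-reduce conflict; the accept item [Y' → Y .] counts as a complete item here).

Augment with Y' → Y and build the canonical LR(0) collection (I0 = CLOSURE({[Y' → . Y]}), then GOTO on every symbol after a dot until no new states appear). It has 20 states:
  I0: { [C → . S x S], [C → . c C *], [P → . C x a], [P → . S], [S → . c], [S → . x a P], [Y → . P c], [Y → . P id P], [Y' → . Y] }  — shift
  I1: { [P → C . x a] }  — shift
  I2: { [Y → P . c], [Y → P . id P] }  — shift
  I3: { [C → S . x S], [P → S .] }  — shift, reduce
  I4: { [Y' → Y .] }  — accept
  I5: { [C → . S x S], [C → . c C *], [C → c . C *], [S → . c], [S → . x a P], [S → c .] }  — shift, reduce
  I6: { [S → x . a P] }  — shift
  I7: { [C → . S x S], [C → . c C *], [P → . C x a], [P → . S], [S → . c], [S → . x a P], [S → x a . P] }  — shift
  I8: { [S → x a P .] }  — reduce
  I9: { [C → c C . *] }  — shift
  I10: { [C → S . x S] }  — shift
  I11: { [C → S x . S], [S → . c], [S → . x a P] }  — shift
  I12: { [C → S x S .] }  — reduce
  I13: { [S → c .] }  — reduce
  I14: { [C → c C * .] }  — reduce
  I15: { [Y → P c .] }  — reduce
  I16: { [C → . S x S], [C → . c C *], [P → . C x a], [P → . S], [S → . c], [S → . x a P], [Y → P id . P] }  — shift
  I17: { [Y → P id P .] }  — reduce
  I18: { [P → C x . a] }  — shift
  I19: { [P → C x a .] }  — reduce

Conflict in state I3:
  Shift-reduce conflict between [P → S .] and [C → S . x S]
So the grammar is NOT LR(0).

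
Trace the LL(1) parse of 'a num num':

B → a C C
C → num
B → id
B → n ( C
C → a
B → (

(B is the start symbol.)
Stack is shown with the top on the left.

Stack    Input        Action
----------------------------
B $      a num num $  output B → a C C
a C C $  a num num $  match 'a'
C C $    num num $    output C → num
num C $  num num $    match 'num'
C $      num $        output C → num
num $    num $        match 'num'
$        $            accept

The string is accepted.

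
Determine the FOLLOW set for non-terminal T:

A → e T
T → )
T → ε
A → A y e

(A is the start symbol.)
{ $, 'y' }

To compute FOLLOW(T), find every occurrence of T on a right-hand side N → α T β: add FIRST(β) \ {ε}, and if β is empty or nullable also add FOLLOW(N). Iterate to a fixed point.

In A → e T: T is at the end, add FOLLOW(A)

The FOLLOW sets referred to above (computed the same way, to a fixed point):
  FOLLOW(A) = { $, 'y' }

Taking the union: FOLLOW(T) = { $, 'y' }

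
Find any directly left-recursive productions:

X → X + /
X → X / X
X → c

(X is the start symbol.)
Direct left recursion occurs when N → N α for some non-terminal N (the right-hand side begins with the left-hand side itself).

X → X + /: LEFT RECURSIVE (starts with X)
X → X / X: LEFT RECURSIVE (starts with X)
X → c: starts with c

The grammar has direct left recursion on: X.

Answer: Yes, X is left-recursive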